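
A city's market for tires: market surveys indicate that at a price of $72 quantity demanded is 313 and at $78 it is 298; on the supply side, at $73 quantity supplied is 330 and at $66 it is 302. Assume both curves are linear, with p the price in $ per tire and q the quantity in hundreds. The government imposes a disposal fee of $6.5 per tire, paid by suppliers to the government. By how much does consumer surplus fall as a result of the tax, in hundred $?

Demand slope: (298 − 313)/(78 − 72) = -2.5, so qd = 493 − 2.5p.
Supply slope: (302 − 330)/(66 − 73) = 4, so qs = 4p + 38.
Before the tax: set 493 − 2.5p = 4p + 38 → p* = $70, q* = 318.
With the tax collected from suppliers, supply shifts: qs = 4(p − 6.5) + 38.
New equilibrium: consumers pay $74, suppliers receive $67.5, q = 308. (Wedge: pb − ps = 6.5.)
ΔCS is the trapezoid between Q = 308 and Q = 318 of height $4: ½ · (318 + 308) · 4 = $1252.

Consumer surplus falls by $1252 hundred.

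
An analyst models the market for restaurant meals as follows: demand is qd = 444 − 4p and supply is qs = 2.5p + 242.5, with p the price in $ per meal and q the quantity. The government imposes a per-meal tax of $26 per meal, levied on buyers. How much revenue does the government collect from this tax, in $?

Tax revenue = $7280.

Before the tax: set 444 − 4p = 2.5p + 242.5 → p* = $31, q* = 320.
With the tax collected from buyers, demand (in seller-price terms) shifts: qd = 444 − 4(p + 26).
New equilibrium: buyers pay $41, sellers receive $15, q = 280. (Wedge: pb − ps = 26.)
Revenue = t · Q = 26 · 280 = $7280.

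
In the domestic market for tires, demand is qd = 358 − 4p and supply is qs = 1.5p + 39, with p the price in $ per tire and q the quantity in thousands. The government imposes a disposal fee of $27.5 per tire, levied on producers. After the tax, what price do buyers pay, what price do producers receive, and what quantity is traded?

Without the tax, 358 − 4p = 1.5p + 39 gives 5.5p = 319, so p* = $58 and q* = 126.
With the tax collected from producers, supply shifts: qs = 1.5(p − 27.5) + 39.
New equilibrium: buyers pay $65.5, producers receive $38, q = 96. (Wedge: pb − ps = 27.5.)

Buyers pay $65.5; producers receive $38; quantity = 96.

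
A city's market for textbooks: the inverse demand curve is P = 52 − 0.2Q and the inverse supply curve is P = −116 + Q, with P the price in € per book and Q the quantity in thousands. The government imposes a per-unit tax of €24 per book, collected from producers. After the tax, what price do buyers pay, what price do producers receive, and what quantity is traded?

Rewrite in direct form: Qd = 260 − 5P and Qs = P + 116.
Without the tax, 260 − 5P = P + 116 gives 6P = 144, so P* = €24 and Q* = 140.
With the tax collected from producers, supply shifts: Qs = (P − 24) + 116.
New equilibrium: buyers pay €28, producers receive €4, Q = 120. (Wedge: Pb − Ps = 24.)

Buyers pay €28; producers receive €4; quantity = 120.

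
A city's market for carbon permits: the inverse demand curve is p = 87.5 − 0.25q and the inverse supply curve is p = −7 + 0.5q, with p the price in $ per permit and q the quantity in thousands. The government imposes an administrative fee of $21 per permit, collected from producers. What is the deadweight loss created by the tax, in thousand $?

Rewrite in direct form: qd = 350 − 4p and qs = 2p + 14.
Without the tax, 350 − 4p = 2p + 14 gives 6p = 336, so p* = $56 and q* = 126.
With the tax collected from producers, supply shifts: qs = 2(p − 21) + 14.
New equilibrium: consumers pay $63, producers receive $42, q = 98. (Wedge: pb − ps = 21.)
Quantity falls by |ΔQ| = |126 − 98| = 28.
DWL = ½ · t · |ΔQ| = ½ · 21 · 28 = $294.

Deadweight loss = $294 thousand.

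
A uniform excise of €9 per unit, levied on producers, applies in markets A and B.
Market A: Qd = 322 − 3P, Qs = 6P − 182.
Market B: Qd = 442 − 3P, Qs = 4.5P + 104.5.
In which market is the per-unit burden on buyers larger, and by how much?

Market A, by €0.6.

Market A: pre-tax P* = €56, Q* = 154; post-tax Q = 136; per-unit burden on buyers = €6.
Market B: pre-tax P* = €45, Q* = 307; post-tax Q = 290.8; per-unit burden on buyers = €5.4.
Difference: €6 vs €5.4 → market A is larger by €0.6.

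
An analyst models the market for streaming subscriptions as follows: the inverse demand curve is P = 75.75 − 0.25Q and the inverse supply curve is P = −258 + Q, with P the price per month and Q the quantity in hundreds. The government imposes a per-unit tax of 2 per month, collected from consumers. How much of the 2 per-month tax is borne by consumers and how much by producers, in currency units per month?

Consumers bear 0.4 per month; producers bear 1.6 per month.

Inverting to Q(P) form: Qd = 303 − 4P; Qs = P + 258.
Before the tax: set 303 − 4P = P + 258 → P* = 9, Q* = 267.
With the tax collected from consumers, demand (in seller-price terms) shifts: Qd = 303 − 4(P + 2).
Solving gives Q = 265.4 with consumers paying 9.4 and producers receiving 7.4 (the 2 wedge).
Burden on consumers: 0.4; on producers: 1.6. (They sum to 2.)
The less price-elastic side of the market bears the larger share of a per-unit tax.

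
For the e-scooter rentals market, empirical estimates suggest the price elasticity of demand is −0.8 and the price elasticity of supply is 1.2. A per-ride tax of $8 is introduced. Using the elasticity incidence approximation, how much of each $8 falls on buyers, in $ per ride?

Buyers bear ≈ $4.8 per ride.

Incidence ratio: buyers' share ≈ εs / (εs + |εd|) = 1.2 / (1.2 + 0.8) = 0.6.
So buyers bear ≈ 0.6 × $8 = $4.8; producers bear $3.2.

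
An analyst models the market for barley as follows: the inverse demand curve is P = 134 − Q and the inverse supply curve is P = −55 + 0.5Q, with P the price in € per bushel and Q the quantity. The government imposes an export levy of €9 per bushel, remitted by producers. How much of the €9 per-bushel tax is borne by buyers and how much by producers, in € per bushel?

Rewrite in direct form: Qd = 134 − P and Qs = 2P + 110.
Without the tax, 134 − P = 2P + 110 gives 3P = 24, so P* = €8 and Q* = 126.
With the tax collected from producers, supply shifts: Qs = 2(P − 9) + 110.
Solving gives Q = 120 with buyers paying €14 and producers receiving €5 (the €9 wedge).
Burden on buyers: €6; on producers: €3. (They sum to €9.)
The less price-elastic side of the market bears the larger share of a per-unit tax.

Buyers bear €6 per bushel; producers bear €3 per bushel.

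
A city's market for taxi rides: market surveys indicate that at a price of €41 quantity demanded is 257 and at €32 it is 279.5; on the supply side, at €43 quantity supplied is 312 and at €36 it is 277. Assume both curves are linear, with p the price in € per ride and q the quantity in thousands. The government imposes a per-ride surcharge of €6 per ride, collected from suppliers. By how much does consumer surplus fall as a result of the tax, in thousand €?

Consumer surplus falls by €1068 thousand.

Demand slope: (279.5 − 257)/(32 − 41) = -2.5, so qd = 359.5 − 2.5p.
Supply slope: (277 − 312)/(36 − 43) = 5, so qs = 5p + 97.
Before the tax: set 359.5 − 2.5p = 5p + 97 → p* = €35, q* = 272.
With the tax collected from suppliers, supply shifts: qs = 5(p − 6) + 97.
Solving gives q = 262 with buyers paying €39 and suppliers receiving €33 (the €6 wedge).
ΔCS is the trapezoid between Q = 262 and Q = 272 of height €4: ½ · (272 + 262) · 4 = €1068.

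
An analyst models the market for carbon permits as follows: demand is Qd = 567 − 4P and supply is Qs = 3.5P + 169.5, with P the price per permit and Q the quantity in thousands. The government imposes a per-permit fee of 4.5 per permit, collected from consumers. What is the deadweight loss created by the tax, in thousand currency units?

Without the tax, 567 − 4P = 3.5P + 169.5 gives 7.5P = 397.5, so P* = 53 and Q* = 355.
With the tax collected from consumers, demand (in seller-price terms) shifts: Qd = 567 − 4(P + 4.5).
New equilibrium: consumers pay 55.1, sellers receive 50.6, Q = 346.6. (Wedge: Pb − Ps = 4.5.)
Quantity falls by |ΔQ| = |355 − 346.6| = 8.4.
DWL = ½ · t · |ΔQ| = ½ · 4.5 · 8.4 = 18.9.

Deadweight loss = 18.9 thousand.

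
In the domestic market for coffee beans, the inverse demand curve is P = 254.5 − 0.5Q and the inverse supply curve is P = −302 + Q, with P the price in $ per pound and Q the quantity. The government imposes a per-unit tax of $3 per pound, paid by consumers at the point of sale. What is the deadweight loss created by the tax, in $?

Deadweight loss = $3.

Rewrite in direct form: Qd = 509 − 2P and Qs = P + 302.
Without the tax, 509 − 2P = P + 302 gives 3P = 207, so P* = $69 and Q* = 371.
With the tax collected from consumers, demand (in seller-price terms) shifts: Qd = 509 − 2(P + 3).
New equilibrium: consumers pay $70, sellers receive $67, Q = 369. (Wedge: Pb − Ps = 3.)
Quantity falls by |ΔQ| = |371 − 369| = 2.
DWL = ½ · t · |ΔQ| = ½ · 3 · 2 = $3.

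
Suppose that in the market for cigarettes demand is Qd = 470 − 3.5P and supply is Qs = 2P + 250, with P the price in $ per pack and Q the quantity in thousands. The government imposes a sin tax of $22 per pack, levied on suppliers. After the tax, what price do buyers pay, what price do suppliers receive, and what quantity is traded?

Before the tax: set 470 − 3.5P = 2P + 250 → P* = $40, Q* = 330.
With the tax collected from suppliers, supply shifts: Qs = 2(P − 22) + 250.
New equilibrium: buyers pay $48, suppliers receive $26, Q = 302. (Wedge: Pb − Ps = 22.)

Buyers pay $48; suppliers receive $26; quantity = 302.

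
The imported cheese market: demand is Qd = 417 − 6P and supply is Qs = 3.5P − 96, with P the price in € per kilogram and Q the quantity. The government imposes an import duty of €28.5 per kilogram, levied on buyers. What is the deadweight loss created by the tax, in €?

Without the tax, 417 − 6P = 3.5P − 96 gives 9.5P = 513, so P* = €54 and Q* = 93.
With the tax collected from buyers, demand (in seller-price terms) shifts: Qd = 417 − 6(P + 28.5).
New equilibrium: buyers pay €64.5, producers receive €36, Q = 30. (Wedge: Pb − Ps = 28.5.)
Quantity falls by |ΔQ| = |93 − 30| = 63.
DWL = ½ · t · |ΔQ| = ½ · 28.5 · 63 = €897.75.

Deadweight loss = €897.75.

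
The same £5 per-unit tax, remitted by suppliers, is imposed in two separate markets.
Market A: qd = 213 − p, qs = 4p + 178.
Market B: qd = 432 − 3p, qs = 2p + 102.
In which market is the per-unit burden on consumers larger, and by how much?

Market A: pre-tax p* = £7, q* = 206; post-tax q = 202; per-unit burden on consumers = £4.
Market B: pre-tax p* = £66, q* = 234; post-tax q = 228; per-unit burden on consumers = £2.
Difference: £4 vs £2 → market A is larger by £2.

Market A, by £2.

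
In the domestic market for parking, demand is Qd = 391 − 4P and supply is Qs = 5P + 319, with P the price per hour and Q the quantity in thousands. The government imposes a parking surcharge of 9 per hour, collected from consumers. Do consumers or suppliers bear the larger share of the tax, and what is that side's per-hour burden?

Consumers bear the larger share: 5 per hour.

Without the tax, 391 − 4P = 5P + 319 gives 9P = 72, so P* = 8 and Q* = 359.
With the tax collected from consumers, demand (in seller-price terms) shifts: Qd = 391 − 4(P + 9).
New equilibrium: consumers pay 13, suppliers receive 4, Q = 339. (Wedge: Pb − Ps = 9.)
Per-hour burden: consumers 5, suppliers 4.
Consumers take the larger share because demand is less price-elastic here (demand slope 4 vs supply slope 5).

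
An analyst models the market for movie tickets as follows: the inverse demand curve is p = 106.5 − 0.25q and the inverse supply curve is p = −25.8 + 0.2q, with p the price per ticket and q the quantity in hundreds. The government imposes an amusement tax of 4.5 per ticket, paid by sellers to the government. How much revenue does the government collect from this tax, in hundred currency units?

Tax revenue = 1278 hundred.

Inverting to q(p) form: qd = 426 − 4p; qs = 5p + 129.
Before the tax: set 426 − 4p = 5p + 129 → p* = 33, q* = 294.
With the tax collected from sellers, supply shifts: qs = 5(p − 4.5) + 129.
Solving gives q = 284 with consumers paying 35.5 and sellers receiving 31 (the 4.5 wedge).
Revenue = t · Q = 4.5 · 284 = 1278.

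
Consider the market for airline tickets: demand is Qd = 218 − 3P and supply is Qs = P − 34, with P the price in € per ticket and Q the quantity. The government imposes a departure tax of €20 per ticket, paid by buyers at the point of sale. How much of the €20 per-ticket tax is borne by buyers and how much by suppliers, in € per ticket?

Before the tax: set 218 − 3P = P − 34 → P* = €63, Q* = 29.
With the tax collected from buyers, demand (in seller-price terms) shifts: Qd = 218 − 3(P + 20).
New equilibrium: buyers pay €68, suppliers receive €48, Q = 14. (Wedge: Pb − Ps = 20.)
Burden on buyers: €5; on suppliers: €15. (They sum to €20.)
The less price-elastic side of the market bears the larger share of a per-unit tax.

Buyers bear €5 per ticket; suppliers bear €15 per ticket.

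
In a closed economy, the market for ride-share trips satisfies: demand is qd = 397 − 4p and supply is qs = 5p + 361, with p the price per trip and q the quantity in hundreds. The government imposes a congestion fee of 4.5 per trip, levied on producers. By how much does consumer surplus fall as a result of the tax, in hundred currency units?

Consumer surplus falls by 940 hundred.

Before the tax: set 397 − 4p = 5p + 361 → p* = 4, q* = 381.
With the tax collected from producers, supply shifts: qs = 5(p − 4.5) + 361.
New equilibrium: buyers pay 6.5, producers receive 2, q = 371. (Wedge: pb − ps = 4.5.)
ΔCS is the trapezoid between Q = 371 and Q = 381 of height 2.5: ½ · (381 + 371) · 2.5 = 940.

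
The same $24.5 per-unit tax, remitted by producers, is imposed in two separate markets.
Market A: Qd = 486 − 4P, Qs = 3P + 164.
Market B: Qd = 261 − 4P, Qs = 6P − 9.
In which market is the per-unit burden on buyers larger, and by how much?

Market A: pre-tax P* = $46, Q* = 302; post-tax Q = 260; per-unit burden on buyers = $10.5.
Market B: pre-tax P* = $27, Q* = 153; post-tax Q = 94.2; per-unit burden on buyers = $14.7.
Difference: $10.5 vs $14.7 → market B is larger by $4.2.

Market B, by $4.2.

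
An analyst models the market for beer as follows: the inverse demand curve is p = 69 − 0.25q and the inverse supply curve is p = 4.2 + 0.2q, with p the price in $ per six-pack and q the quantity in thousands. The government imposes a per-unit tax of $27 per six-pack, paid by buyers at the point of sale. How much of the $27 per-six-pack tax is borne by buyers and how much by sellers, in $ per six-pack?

Buyers bear $15 per six-pack; sellers bear $12 per six-pack.

Inverting to q(p) form: qd = 276 − 4p; qs = 5p − 21.
Before the tax: set 276 − 4p = 5p − 21 → p* = $33, q* = 144.
With the tax collected from buyers, demand (in seller-price terms) shifts: qd = 276 − 4(p + 27).
New equilibrium: buyers pay $48, sellers receive $21, q = 84. (Wedge: pb − ps = 27.)
Burden on buyers: $15; on sellers: $12. (They sum to $27.)
The less price-elastic side of the market bears the larger share of a per-unit tax.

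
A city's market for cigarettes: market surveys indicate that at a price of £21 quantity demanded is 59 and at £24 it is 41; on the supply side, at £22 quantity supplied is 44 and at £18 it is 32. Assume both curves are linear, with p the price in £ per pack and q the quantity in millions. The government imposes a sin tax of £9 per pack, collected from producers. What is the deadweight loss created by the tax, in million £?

Deadweight loss = £81 million.

Demand slope: (41 − 59)/(24 − 21) = -6, so qd = 185 − 6p.
Supply slope: (32 − 44)/(18 − 22) = 3, so qs = 3p − 22.
Before the tax: set 185 − 6p = 3p − 22 → p* = £23, q* = 47.
With the tax collected from producers, supply shifts: qs = 3(p − 9) − 22.
New equilibrium: buyers pay £26, producers receive £17, q = 29. (Wedge: pb − ps = 9.)
Quantity falls by |ΔQ| = |47 − 29| = 18.
DWL = ½ · t · |ΔQ| = ½ · 9 · 18 = £81.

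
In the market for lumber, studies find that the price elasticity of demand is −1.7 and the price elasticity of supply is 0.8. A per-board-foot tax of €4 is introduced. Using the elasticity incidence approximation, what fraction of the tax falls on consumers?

Incidence ratio: consumers' share ≈ εs / (εs + |εd|) = 0.8 / (0.8 + 1.7) = 0.32.
Supply is the less elastic side, so consumers bear the smaller share.

Consumers' share ≈ 0.32.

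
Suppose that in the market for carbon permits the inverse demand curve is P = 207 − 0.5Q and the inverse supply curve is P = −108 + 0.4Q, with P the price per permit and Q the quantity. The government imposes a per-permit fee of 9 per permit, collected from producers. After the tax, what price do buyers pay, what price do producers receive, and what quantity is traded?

Inverting to Q(P) form: Qd = 414 − 2P; Qs = 2.5P + 270.
Before the tax: set 414 − 2P = 2.5P + 270 → P* = 32, Q* = 350.
With the tax collected from producers, supply shifts: Qs = 2.5(P − 9) + 270.
New equilibrium: buyers pay 37, producers receive 28, Q = 340. (Wedge: Pb − Ps = 9.)

Buyers pay 37; producers receive 28; quantity = 340.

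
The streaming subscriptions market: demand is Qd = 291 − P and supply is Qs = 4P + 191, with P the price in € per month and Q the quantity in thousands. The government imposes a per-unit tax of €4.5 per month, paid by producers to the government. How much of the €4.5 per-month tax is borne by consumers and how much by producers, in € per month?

Without the tax, 291 − P = 4P + 191 gives 5P = 100, so P* = €20 and Q* = 271.
With the tax collected from producers, supply shifts: Qs = 4(P − 4.5) + 191.
Solving gives Q = 267.4 with consumers paying €23.6 and producers receiving €19.1 (the €4.5 wedge).
Burden on consumers: €3.6; on producers: €0.9. (They sum to €4.5.)

Consumers bear €3.6 per month; producers bear €0.9 per month.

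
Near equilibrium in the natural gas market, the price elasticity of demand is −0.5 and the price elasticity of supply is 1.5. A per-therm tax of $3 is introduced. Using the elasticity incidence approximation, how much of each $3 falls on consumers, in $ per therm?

Incidence ratio: consumers' share ≈ εs / (εs + |εd|) = 1.5 / (1.5 + 0.5) = 0.75.
So consumers bear ≈ 0.75 × $3 = $2.25; suppliers bear $0.75.

Consumers bear ≈ $2.25 per therm.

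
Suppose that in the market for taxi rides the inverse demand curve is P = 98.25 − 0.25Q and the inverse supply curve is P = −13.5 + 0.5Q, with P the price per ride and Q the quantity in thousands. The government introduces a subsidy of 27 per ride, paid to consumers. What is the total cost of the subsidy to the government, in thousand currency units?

Government outlay = 4995 thousand.

Rewrite in direct form: Qd = 393 − 4P and Qs = 2P + 27.
Without the subsidy, 393 − 4P = 2P + 27 gives 6P = 366, so P* = 61 and Q* = 149.
With a per-unit subsidy paid to consumers, each effectively pays P − 27, so demand becomes Qd = 393 − 4(P − 27).
New equilibrium: consumers pay 52, producers receive 79, Q = 185. (Wedge: Pb − Ps = −27.)
Outlay = t · Q = 27 · 185 = 4995.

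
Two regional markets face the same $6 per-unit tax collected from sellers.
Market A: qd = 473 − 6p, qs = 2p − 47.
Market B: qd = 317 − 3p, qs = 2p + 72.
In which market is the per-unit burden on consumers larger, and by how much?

Market A: pre-tax p* = $65, q* = 83; post-tax q = 74; per-unit burden on consumers = $1.5.
Market B: pre-tax p* = $49, q* = 170; post-tax q = 162.8; per-unit burden on consumers = $2.4.
Difference: $1.5 vs $2.4 → market B is larger by $0.9.

Market B, by $0.9.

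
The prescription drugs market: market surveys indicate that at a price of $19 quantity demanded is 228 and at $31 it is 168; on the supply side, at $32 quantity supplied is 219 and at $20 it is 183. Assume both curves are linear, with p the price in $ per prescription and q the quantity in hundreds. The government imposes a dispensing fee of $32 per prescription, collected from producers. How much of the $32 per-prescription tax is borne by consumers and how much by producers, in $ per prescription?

Demand slope: (168 − 228)/(31 − 19) = -5, so qd = 323 − 5p.
Supply slope: (183 − 219)/(20 − 32) = 3, so qs = 3p + 123.
Without the tax, 323 − 5p = 3p + 123 gives 8p = 200, so p* = $25 and q* = 198.
With the tax collected from producers, supply shifts: qs = 3(p − 32) + 123.
Solving gives q = 138 with consumers paying $37 and producers receiving $5 (the $32 wedge).
Burden on consumers: $12; on producers: $20. (They sum to $32.)

Consumers bear $12 per prescription; producers bear $20 per prescription.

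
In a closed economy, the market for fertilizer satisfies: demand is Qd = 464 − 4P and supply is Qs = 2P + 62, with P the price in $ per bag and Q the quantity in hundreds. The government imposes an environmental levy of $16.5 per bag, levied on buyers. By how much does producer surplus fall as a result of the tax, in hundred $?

Producer surplus falls by $2035 hundred.

Before the tax: set 464 − 4P = 2P + 62 → P* = $67, Q* = 196.
With the tax collected from buyers, demand (in seller-price terms) shifts: Qd = 464 − 4(P + 16.5).
New equilibrium: buyers pay $72.5, producers receive $56, Q = 174. (Wedge: Pb − Ps = 16.5.)
ΔPS is the trapezoid between Q = 174 and Q = 196 of height $11: ½ · (196 + 174) · 11 = $2035.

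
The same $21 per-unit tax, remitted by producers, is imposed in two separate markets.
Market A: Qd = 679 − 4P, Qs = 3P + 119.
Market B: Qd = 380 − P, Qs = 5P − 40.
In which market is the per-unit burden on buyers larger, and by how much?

Market B, by $8.5.

Market A: pre-tax P* = $80, Q* = 359; post-tax Q = 323; per-unit burden on buyers = $9.
Market B: pre-tax P* = $70, Q* = 310; post-tax Q = 292.5; per-unit burden on buyers = $17.5.
Difference: $9 vs $17.5 → market B is larger by $8.5.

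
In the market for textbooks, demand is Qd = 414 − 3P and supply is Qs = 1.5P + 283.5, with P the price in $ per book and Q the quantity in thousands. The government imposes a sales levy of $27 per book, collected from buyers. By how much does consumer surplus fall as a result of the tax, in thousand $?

Before the tax: set 414 − 3P = 1.5P + 283.5 → P* = $29, Q* = 327.
With the tax collected from buyers, demand (in seller-price terms) shifts: Qd = 414 − 3(P + 27).
Solving gives Q = 300 with buyers paying $38 and suppliers receiving $11 (the $27 wedge).
ΔCS is the trapezoid between Q = 300 and Q = 327 of height $9: ½ · (327 + 300) · 9 = $2821.5.

Consumer surplus falls by $2821.5 thousand.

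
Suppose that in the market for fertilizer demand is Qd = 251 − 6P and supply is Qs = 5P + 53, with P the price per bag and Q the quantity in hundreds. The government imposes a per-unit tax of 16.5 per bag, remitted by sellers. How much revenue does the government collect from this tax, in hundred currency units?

Before the tax: set 251 − 6P = 5P + 53 → P* = 18, Q* = 143.
With the tax collected from sellers, supply shifts: Qs = 5(P − 16.5) + 53.
Solving gives Q = 98 with buyers paying 25.5 and sellers receiving 9 (the 16.5 wedge).
Revenue = t · Q = 16.5 · 98 = 1617.

Tax revenue = 1617 hundred.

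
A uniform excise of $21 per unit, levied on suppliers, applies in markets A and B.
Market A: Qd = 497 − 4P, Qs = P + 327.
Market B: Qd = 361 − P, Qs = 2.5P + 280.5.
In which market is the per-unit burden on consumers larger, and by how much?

Market B, by $10.8.

Market A: pre-tax P* = $34, Q* = 361; post-tax Q = 344.2; per-unit burden on consumers = $4.2.
Market B: pre-tax P* = $23, Q* = 338; post-tax Q = 323; per-unit burden on consumers = $15.
Difference: $4.2 vs $15 → market B is larger by $10.8.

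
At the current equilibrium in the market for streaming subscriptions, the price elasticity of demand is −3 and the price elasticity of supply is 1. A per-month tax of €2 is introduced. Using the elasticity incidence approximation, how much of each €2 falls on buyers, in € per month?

Incidence ratio: buyers' share ≈ εs / (εs + |εd|) = 1 / (1 + 3) = 0.25.
So buyers bear ≈ 0.25 × €2 = €0.5; suppliers bear €1.5.

Buyers bear ≈ €0.5 per month.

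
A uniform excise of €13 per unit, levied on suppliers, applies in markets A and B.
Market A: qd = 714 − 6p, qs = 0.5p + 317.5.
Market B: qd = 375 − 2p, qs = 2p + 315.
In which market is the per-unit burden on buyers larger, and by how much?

Market A: pre-tax p* = €61, q* = 348; post-tax q = 342; per-unit burden on buyers = €1.
Market B: pre-tax p* = €15, q* = 345; post-tax q = 332; per-unit burden on buyers = €6.5.
Difference: €1 vs €6.5 → market B is larger by €5.5.

Market B, by €5.5.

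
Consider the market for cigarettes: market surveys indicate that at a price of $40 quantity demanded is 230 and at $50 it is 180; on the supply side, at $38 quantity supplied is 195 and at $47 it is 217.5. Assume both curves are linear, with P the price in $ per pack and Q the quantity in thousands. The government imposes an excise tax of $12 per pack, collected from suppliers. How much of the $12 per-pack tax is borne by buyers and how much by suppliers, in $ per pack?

Demand slope: (180 − 230)/(50 − 40) = -5, so Qd = 430 − 5P.
Supply slope: (217.5 − 195)/(47 − 38) = 2.5, so Qs = 2.5P + 100.
Before the tax: set 430 − 5P = 2.5P + 100 → P* = $44, Q* = 210.
With the tax collected from suppliers, supply shifts: Qs = 2.5(P − 12) + 100.
Solving gives Q = 190 with buyers paying $48 and suppliers receiving $36 (the $12 wedge).
Burden on buyers: $4; on suppliers: $8. (They sum to $12.)

Buyers bear $4 per pack; suppliers bear $8 per pack.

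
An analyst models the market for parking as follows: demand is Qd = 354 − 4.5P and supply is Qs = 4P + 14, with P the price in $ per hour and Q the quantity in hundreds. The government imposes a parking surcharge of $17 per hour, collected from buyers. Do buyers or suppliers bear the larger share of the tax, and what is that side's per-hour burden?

Before the tax: set 354 − 4.5P = 4P + 14 → P* = $40, Q* = 174.
With the tax collected from buyers, demand (in seller-price terms) shifts: Qd = 354 − 4.5(P + 17).
Solving gives Q = 138 with buyers paying $48 and suppliers receiving $31 (the $17 wedge).
Per-hour burden: buyers $8, suppliers $9.
Suppliers take the larger share because supply is less price-elastic here (demand slope 4.5 vs supply slope 4).
The less price-elastic side of the market bears the larger share of a per-unit tax.

Suppliers bear the larger share: $9 per hour.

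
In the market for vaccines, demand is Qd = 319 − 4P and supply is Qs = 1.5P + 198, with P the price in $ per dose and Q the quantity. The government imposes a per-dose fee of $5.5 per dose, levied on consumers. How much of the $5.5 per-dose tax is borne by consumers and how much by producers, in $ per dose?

Consumers bear $1.5 per dose; producers bear $4 per dose.

Without the tax, 319 − 4P = 1.5P + 198 gives 5.5P = 121, so P* = $22 and Q* = 231.
With the tax collected from consumers, demand (in seller-price terms) shifts: Qd = 319 − 4(P + 5.5).
Solving gives Q = 225 with consumers paying $23.5 and producers receiving $18 (the $5.5 wedge).
Burden on consumers: $1.5; on producers: $4. (They sum to $5.5.)
The less price-elastic side of the market bears the larger share of a per-unit tax.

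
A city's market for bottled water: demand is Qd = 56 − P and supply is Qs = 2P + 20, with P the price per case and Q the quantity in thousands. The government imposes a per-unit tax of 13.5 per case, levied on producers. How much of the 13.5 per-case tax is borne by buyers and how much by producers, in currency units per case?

Before the tax: set 56 − P = 2P + 20 → P* = 12, Q* = 44.
With the tax collected from producers, supply shifts: Qs = 2(P − 13.5) + 20.
New equilibrium: buyers pay 21, producers receive 7.5, Q = 35. (Wedge: Pb − Ps = 13.5.)
Burden on buyers: 9; on producers: 4.5. (They sum to 13.5.)

Buyers bear 9 per case; producers bear 4.5 per case.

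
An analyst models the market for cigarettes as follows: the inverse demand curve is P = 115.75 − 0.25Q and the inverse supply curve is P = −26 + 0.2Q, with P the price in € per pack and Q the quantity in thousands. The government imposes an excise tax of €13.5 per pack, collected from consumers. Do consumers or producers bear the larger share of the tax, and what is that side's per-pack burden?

Inverting to Q(P) form: Qd = 463 − 4P; Qs = 5P + 130.
Before the tax: set 463 − 4P = 5P + 130 → P* = €37, Q* = 315.
With the tax collected from consumers, demand (in seller-price terms) shifts: Qd = 463 − 4(P + 13.5).
Solving gives Q = 285 with consumers paying €44.5 and producers receiving €31 (the €13.5 wedge).
Per-pack burden: consumers €7.5, producers €6.
Consumers take the larger share because demand is less price-elastic here (demand slope 4 vs supply slope 5).

Consumers bear the larger share: €7.5 per pack.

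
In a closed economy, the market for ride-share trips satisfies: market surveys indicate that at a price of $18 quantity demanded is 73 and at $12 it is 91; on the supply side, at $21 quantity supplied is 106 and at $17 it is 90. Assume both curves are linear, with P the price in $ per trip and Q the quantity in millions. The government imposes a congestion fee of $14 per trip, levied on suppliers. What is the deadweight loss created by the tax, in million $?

Deadweight loss = $168 million.

Demand slope: (91 − 73)/(12 − 18) = -3, so Qd = 127 − 3P.
Supply slope: (90 − 106)/(17 − 21) = 4, so Qs = 4P + 22.
Before the tax: set 127 − 3P = 4P + 22 → P* = $15, Q* = 82.
With the tax collected from suppliers, supply shifts: Qs = 4(P − 14) + 22.
Solving gives Q = 58 with buyers paying $23 and suppliers receiving $9 (the $14 wedge).
Quantity falls by |ΔQ| = |82 − 58| = 24.
DWL = ½ · t · |ΔQ| = ½ · 14 · 24 = $168.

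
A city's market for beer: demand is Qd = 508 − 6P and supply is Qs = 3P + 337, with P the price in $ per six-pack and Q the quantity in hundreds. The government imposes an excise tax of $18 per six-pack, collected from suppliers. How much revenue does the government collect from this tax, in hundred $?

Tax revenue = $6444 hundred.

Without the tax, 508 − 6P = 3P + 337 gives 9P = 171, so P* = $19 and Q* = 394.
With the tax collected from suppliers, supply shifts: Qs = 3(P − 18) + 337.
New equilibrium: buyers pay $25, suppliers receive $7, Q = 358. (Wedge: Pb − Ps = 18.)
Revenue = t · Q = 18 · 358 = $6444.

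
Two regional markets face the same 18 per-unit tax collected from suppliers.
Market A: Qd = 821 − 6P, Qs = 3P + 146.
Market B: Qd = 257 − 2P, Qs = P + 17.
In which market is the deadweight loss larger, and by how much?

Market A: pre-tax P* = 75, Q* = 371; post-tax Q = 335; deadweight loss = 324.
Market B: pre-tax P* = 80, Q* = 97; post-tax Q = 85; deadweight loss = 108.
Difference: 324 vs 108 → market A is larger by 216.

Market A, by 216.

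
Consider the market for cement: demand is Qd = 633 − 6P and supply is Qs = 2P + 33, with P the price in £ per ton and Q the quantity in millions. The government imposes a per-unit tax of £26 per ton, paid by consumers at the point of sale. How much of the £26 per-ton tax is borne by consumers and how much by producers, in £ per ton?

Consumers bear £6.5 per ton; producers bear £19.5 per ton.

Before the tax: set 633 − 6P = 2P + 33 → P* = £75, Q* = 183.
With the tax collected from consumers, demand (in seller-price terms) shifts: Qd = 633 − 6(P + 26).
New equilibrium: consumers pay £81.5, producers receive £55.5, Q = 144. (Wedge: Pb − Ps = 26.)
Burden on consumers: £6.5; on producers: £19.5. (They sum to £26.)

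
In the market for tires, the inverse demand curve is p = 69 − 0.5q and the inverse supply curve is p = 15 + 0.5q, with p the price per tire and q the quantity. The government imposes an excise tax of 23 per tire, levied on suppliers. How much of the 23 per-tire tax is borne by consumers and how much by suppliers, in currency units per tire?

Consumers bear 11.5 per tire; suppliers bear 11.5 per tire.

Rewrite in direct form: qd = 138 − 2p and qs = 2p − 30.
Without the tax, 138 − 2p = 2p − 30 gives 4p = 168, so p* = 42 and q* = 54.
With the tax collected from suppliers, supply shifts: qs = 2(p − 23) − 30.
New equilibrium: consumers pay 53.5, suppliers receive 30.5, q = 31. (Wedge: pb − ps = 23.)
Burden on consumers: 11.5; on suppliers: 11.5. (They sum to 23.)
The less price-elastic side of the market bears the larger share of a per-unit tax.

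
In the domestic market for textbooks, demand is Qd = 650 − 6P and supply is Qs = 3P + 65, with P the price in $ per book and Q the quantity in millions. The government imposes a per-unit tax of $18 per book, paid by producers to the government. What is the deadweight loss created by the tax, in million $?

Before the tax: set 650 − 6P = 3P + 65 → P* = $65, Q* = 260.
With the tax collected from producers, supply shifts: Qs = 3(P − 18) + 65.
New equilibrium: consumers pay $71, producers receive $53, Q = 224. (Wedge: Pb − Ps = 18.)
Quantity falls by |ΔQ| = |260 − 224| = 36.
DWL = ½ · t · |ΔQ| = ½ · 18 · 36 = $324.

Deadweight loss = $324 million.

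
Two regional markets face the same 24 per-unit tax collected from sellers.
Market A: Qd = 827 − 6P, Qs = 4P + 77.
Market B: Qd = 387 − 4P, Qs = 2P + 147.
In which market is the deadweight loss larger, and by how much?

Market A, by 307.2.

Market A: pre-tax P* = 75, Q* = 377; post-tax Q = 319.4; deadweight loss = 691.2.
Market B: pre-tax P* = 40, Q* = 227; post-tax Q = 195; deadweight loss = 384.
Difference: 691.2 vs 384 → market A is larger by 307.2.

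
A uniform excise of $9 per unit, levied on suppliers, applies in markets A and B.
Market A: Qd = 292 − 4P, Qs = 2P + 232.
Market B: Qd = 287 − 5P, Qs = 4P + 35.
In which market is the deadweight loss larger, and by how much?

Market A: pre-tax P* = $10, Q* = 252; post-tax Q = 240; deadweight loss = $54.
Market B: pre-tax P* = $28, Q* = 147; post-tax Q = 127; deadweight loss = $90.
Difference: $54 vs $90 → market B is larger by $36.

Market B, by $36.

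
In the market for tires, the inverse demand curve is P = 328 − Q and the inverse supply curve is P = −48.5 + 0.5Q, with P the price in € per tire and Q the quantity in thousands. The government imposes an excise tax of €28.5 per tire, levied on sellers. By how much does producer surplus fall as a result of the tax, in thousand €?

Producer surplus falls by €2294.25 thousand.

Rewrite in direct form: Qd = 328 − P and Qs = 2P + 97.
Without the tax, 328 − P = 2P + 97 gives 3P = 231, so P* = €77 and Q* = 251.
With the tax collected from sellers, supply shifts: Qs = 2(P − 28.5) + 97.
Solving gives Q = 232 with consumers paying €96 and sellers receiving €67.5 (the €28.5 wedge).
ΔPS is the trapezoid between Q = 232 and Q = 251 of height €9.5: ½ · (251 + 232) · 9.5 = €2294.25.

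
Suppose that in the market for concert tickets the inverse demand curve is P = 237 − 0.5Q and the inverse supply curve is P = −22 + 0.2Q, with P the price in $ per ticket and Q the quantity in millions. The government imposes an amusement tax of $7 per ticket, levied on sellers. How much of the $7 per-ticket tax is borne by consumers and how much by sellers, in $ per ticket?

Consumers bear $5 per ticket; sellers bear $2 per ticket.

Rewrite in direct form: Qd = 474 − 2P and Qs = 5P + 110.
Before the tax: set 474 − 2P = 5P + 110 → P* = $52, Q* = 370.
With the tax collected from sellers, supply shifts: Qs = 5(P − 7) + 110.
New equilibrium: consumers pay $57, sellers receive $50, Q = 360. (Wedge: Pb − Ps = 7.)
Burden on consumers: $5; on sellers: $2. (They sum to $7.)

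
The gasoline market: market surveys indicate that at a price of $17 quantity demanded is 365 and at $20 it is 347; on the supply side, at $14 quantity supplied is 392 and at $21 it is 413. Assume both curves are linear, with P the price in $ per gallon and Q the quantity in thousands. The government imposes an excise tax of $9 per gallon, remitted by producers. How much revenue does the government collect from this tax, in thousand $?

Tax revenue = $3339 thousand.

Demand slope: (347 − 365)/(20 − 17) = -6, so Qd = 467 − 6P.
Supply slope: (413 − 392)/(21 − 14) = 3, so Qs = 3P + 350.
Before the tax: set 467 − 6P = 3P + 350 → P* = $13, Q* = 389.
With the tax collected from producers, supply shifts: Qs = 3(P − 9) + 350.
Solving gives Q = 371 with consumers paying $16 and producers receiving $7 (the $9 wedge).
Revenue = t · Q = 9 · 371 = $3339.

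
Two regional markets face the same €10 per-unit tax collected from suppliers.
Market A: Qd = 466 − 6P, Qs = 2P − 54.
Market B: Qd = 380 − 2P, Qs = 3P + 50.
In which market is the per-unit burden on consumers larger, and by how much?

Market A: pre-tax P* = €65, Q* = 76; post-tax Q = 61; per-unit burden on consumers = €2.5.
Market B: pre-tax P* = €66, Q* = 248; post-tax Q = 236; per-unit burden on consumers = €6.
Difference: €2.5 vs €6 → market B is larger by €3.5.

Market B, by €3.5.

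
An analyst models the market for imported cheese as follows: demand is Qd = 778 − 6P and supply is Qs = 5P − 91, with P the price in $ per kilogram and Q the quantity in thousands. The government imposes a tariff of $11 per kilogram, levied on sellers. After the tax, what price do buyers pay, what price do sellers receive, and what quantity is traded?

Buyers pay $84; sellers receive $73; quantity = 274.

Without the tax, 778 − 6P = 5P − 91 gives 11P = 869, so P* = $79 and Q* = 304.
With the tax collected from sellers, supply shifts: Qs = 5(P − 11) − 91.
Solving gives Q = 274 with buyers paying $84 and sellers receiving $73 (the $11 wedge).
The less price-elastic side of the market bears the larger share of a per-unit tax.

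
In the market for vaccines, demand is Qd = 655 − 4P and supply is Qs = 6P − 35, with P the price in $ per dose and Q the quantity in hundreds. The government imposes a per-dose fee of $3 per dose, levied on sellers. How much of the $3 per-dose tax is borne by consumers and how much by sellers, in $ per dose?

Before the tax: set 655 − 4P = 6P − 35 → P* = $69, Q* = 379.
With the tax collected from sellers, supply shifts: Qs = 6(P − 3) − 35.
New equilibrium: consumers pay $70.8, sellers receive $67.8, Q = 371.8. (Wedge: Pb − Ps = 3.)
Burden on consumers: $1.8; on sellers: $1.2. (They sum to $3.)

Consumers bear $1.8 per dose; sellers bear $1.2 per dose.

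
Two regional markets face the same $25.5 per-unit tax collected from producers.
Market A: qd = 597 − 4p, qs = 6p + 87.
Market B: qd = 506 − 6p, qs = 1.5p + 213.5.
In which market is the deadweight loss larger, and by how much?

Market A, by $390.15.

Market A: pre-tax p* = $51, q* = 393; post-tax q = 331.8; deadweight loss = $780.3.
Market B: pre-tax p* = $39, q* = 272; post-tax q = 241.4; deadweight loss = $390.15.
Difference: $780.3 vs $390.15 → market A is larger by $390.15.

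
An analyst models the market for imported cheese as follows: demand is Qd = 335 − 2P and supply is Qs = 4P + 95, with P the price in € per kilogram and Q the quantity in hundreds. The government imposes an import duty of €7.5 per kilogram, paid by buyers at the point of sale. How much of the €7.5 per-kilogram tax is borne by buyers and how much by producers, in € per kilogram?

Without the tax, 335 − 2P = 4P + 95 gives 6P = 240, so P* = €40 and Q* = 255.
With the tax collected from buyers, demand (in seller-price terms) shifts: Qd = 335 − 2(P + 7.5).
New equilibrium: buyers pay €45, producers receive €37.5, Q = 245. (Wedge: Pb − Ps = 7.5.)
Burden on buyers: €5; on producers: €2.5. (They sum to €7.5.)

Buyers bear €5 per kilogram; producers bear €2.5 per kilogram.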